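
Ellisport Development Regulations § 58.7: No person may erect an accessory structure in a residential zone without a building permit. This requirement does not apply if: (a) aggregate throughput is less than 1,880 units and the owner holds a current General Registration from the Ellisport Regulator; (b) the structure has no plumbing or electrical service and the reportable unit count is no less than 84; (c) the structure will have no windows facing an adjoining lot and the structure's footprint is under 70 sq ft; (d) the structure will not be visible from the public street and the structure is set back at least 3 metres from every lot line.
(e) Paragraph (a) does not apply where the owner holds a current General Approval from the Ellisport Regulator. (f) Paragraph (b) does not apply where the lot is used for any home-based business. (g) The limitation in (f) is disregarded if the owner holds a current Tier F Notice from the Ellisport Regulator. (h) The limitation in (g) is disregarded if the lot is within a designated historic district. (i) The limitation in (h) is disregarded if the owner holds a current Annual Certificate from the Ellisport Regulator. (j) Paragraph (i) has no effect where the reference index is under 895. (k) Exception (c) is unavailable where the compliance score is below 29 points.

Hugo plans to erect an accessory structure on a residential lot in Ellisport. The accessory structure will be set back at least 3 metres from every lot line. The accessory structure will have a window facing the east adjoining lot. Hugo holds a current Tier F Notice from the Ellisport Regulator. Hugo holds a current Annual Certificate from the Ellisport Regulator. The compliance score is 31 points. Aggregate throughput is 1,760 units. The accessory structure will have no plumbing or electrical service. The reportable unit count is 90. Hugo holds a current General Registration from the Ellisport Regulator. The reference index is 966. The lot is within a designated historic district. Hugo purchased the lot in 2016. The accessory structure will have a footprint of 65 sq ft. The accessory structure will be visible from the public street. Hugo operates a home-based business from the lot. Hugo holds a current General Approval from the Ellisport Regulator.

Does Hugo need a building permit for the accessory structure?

All of (a)'s requirements are met (aggregate throughput is 1,760 units, less than the 1,880 units limit; a current General Registration is held). However, paragraph (e) must be considered: (e) is triggered — a current General Approval is held. (a) is therefore removed.
All of (b)'s requirements are met (there is no plumbing or electrical service; the reportable unit count is 90, meeting the 84 threshold). Considering the limiting provisions: (f) would limit (b) — a home-based business operates on the lot — but (g) sets (f) aside: (g) operates against (f): a current Tier F Notice is held. (h) applies (the lot is in a historic district), but is overridden by (i): (i) is triggered — a current Annual Certificate is held. (j), which would lift (i), does not operate here — the reference index is 966, not under 895. (b) remains available.
Exception (c) fails — a window faces an adjoining lot.
Exception (d) does not apply: the structure will be visible from the street.

No — exception (b) applies; Hugo does not need a building permit.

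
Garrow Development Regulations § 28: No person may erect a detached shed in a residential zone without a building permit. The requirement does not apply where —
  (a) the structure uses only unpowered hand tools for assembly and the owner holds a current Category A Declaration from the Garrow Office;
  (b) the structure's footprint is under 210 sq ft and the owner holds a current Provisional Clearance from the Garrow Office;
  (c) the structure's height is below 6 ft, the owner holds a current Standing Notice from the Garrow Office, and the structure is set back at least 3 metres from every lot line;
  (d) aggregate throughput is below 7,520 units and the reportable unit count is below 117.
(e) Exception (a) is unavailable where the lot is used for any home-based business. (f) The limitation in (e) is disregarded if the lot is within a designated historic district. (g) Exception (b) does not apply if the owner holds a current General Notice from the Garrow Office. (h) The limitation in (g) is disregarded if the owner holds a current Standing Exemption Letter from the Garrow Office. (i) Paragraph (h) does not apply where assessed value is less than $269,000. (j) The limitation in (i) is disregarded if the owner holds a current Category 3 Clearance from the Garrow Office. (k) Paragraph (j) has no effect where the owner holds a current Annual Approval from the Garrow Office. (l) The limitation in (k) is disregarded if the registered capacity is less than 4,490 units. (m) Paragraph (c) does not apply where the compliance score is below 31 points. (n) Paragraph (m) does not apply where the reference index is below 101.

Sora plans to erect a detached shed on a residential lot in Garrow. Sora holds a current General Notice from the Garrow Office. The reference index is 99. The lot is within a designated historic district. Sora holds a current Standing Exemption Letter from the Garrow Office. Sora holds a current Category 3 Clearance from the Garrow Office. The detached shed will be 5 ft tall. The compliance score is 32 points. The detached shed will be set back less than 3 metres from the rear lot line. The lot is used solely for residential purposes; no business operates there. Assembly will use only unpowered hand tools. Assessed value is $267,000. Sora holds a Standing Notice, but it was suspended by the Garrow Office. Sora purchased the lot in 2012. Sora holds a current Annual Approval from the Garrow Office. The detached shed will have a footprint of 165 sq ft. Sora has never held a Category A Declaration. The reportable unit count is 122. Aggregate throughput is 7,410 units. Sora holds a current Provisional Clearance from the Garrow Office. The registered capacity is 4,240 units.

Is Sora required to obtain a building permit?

Exception (a) does not apply: the Category A Declaration is not current.
All of (b)'s requirements are met (the structure's footprint is 165 sq ft, under the 210 sq ft limit; a current Provisional Clearance is held). As to paragraphs (g)–(l): (g) would limit (b) — a current General Notice is held — but (h) sets (g) aside: (h) operates against (g): a current Standing Exemption Letter is held. (i) is engaged (assessed value is $267,000, less than the $269,000 limit), but is displaced by (j): (j) is engaged — a current Category 3 Clearance is held. (k) is triggered (a current Annual Approval is held), but is overridden by (l): (l) applies — the registered capacity is 4,240 units, less than the 4,490 units limit. So (b) applies.
Exception (c) does not apply: there is no Standing Notice in force.
Exception (d) does not apply: the reportable unit count is 122, not below 117.

No — exception (b) applies; Sora does not need a building permit.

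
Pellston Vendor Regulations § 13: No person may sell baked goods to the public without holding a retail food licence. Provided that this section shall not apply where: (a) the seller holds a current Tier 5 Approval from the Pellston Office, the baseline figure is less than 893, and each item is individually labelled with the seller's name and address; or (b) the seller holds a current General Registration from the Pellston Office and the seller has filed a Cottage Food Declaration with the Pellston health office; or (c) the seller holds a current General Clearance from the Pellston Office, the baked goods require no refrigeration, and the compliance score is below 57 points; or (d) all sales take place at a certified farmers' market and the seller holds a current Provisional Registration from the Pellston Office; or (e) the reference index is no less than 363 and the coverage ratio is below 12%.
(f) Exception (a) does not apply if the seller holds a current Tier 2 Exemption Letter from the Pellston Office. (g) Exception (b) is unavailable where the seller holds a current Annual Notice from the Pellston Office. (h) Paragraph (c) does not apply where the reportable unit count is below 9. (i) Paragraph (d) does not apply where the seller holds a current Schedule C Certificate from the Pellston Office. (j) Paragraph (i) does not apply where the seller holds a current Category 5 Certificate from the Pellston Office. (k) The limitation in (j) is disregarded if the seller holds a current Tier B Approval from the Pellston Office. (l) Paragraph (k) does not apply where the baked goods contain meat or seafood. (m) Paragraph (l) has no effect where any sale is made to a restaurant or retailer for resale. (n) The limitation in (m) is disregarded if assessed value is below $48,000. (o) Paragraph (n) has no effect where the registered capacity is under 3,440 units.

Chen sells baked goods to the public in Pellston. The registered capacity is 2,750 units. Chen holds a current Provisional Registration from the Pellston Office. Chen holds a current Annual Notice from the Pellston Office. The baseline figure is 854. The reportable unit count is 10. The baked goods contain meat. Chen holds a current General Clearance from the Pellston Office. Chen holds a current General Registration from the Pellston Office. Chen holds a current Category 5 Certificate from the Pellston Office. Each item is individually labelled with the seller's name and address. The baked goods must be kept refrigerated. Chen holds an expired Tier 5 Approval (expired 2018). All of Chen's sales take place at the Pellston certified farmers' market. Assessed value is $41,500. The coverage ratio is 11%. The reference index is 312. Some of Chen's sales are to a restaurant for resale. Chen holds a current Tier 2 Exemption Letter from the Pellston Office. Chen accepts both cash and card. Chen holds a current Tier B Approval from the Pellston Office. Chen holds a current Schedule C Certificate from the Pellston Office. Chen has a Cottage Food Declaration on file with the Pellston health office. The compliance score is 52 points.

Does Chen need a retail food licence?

Exception (a) fails — the Tier 5 Approval is not current.
All of (b)'s requirements are met (a current General Registration is held; a Cottage Food Declaration is on file). But: (g) operates against (b): a current Annual Notice is held. So (b) is unavailable.
Exception (c) does not apply: the baked goods require refrigeration.
Exception (d): all sales are at a certified farmers' market; a current Provisional Registration is held — every condition holds. But: (i) operates against (d): a current Schedule C Certificate is held. (j) would limit (i) — a current Category 5 Certificate is held — but (k) sets (j) aside: (k) is triggered — a current Tier B Approval is held. (l) would limit (k) — the baked goods contain meat — but (m) sets (l) aside: (m) applies — some sales are to a restaurant for resale. (n) is triggered (assessed value is $41,500, below the $48,000 limit), but is itself disapplied by (o): (o) is engaged — the registered capacity is 2,750 units, under the 3,440 units limit. So (d) is unavailable.
Exception (e) does not apply: the reference index is 312, short of 363.
No exception displaces § 13.

Yes — Chen must hold a retail food licence.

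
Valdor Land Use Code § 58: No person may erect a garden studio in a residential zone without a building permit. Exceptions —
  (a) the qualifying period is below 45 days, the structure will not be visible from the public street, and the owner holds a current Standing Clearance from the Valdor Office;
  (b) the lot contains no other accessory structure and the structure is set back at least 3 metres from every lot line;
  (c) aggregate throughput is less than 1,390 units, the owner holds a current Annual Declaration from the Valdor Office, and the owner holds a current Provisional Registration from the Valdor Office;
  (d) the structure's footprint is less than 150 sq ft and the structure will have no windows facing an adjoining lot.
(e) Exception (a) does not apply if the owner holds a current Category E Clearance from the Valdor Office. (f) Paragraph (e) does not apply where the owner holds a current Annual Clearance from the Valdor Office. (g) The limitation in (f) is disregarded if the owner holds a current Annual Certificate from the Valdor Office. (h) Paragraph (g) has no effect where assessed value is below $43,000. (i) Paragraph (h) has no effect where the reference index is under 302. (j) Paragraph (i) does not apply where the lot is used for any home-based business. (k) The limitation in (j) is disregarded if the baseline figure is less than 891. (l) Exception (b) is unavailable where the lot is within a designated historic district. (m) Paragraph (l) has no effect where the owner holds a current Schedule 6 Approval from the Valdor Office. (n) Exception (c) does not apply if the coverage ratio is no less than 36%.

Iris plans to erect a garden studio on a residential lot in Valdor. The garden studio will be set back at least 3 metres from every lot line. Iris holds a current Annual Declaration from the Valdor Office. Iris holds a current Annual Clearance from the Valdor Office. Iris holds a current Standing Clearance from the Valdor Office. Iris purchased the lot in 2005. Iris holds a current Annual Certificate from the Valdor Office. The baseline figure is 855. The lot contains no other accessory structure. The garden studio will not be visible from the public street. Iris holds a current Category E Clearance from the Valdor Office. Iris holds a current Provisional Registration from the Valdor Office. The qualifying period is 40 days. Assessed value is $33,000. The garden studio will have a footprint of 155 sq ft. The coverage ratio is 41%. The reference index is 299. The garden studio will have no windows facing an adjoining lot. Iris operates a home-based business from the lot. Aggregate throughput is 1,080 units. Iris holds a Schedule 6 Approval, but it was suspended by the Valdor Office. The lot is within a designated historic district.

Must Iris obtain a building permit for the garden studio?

All of (a)'s requirements are met (the qualifying period is 40 days, below the 45 days limit; the structure will not be visible from the street; a current Standing Clearance is held). But: (e) is engaged — a current Category E Clearance is held. (f) is engaged (a current Annual Clearance is held), but yields to (g): (g) operates against (f): a current Annual Certificate is held. (h) would limit (g) — assessed value is $33,000, below the $43,000 limit — but (i) sets (h) aside: (i) operates against (h): the reference index is 299, under the 302 limit. (j) would limit (i) — a home-based business operates on the lot — but (k) sets (j) aside: (k) operates against (j): the baseline figure is 855, less than the 891 limit. So (a) is unavailable.
Exception (b): the lot has no other accessory structure; the setback is at least 3 m on every side — every condition holds. Turning to paragraphs (l)–(m): (l) operates against (b): the lot is in a historic district. (m), which would lift (l), is not triggered — no current Schedule 6 Approval is held. (b) is therefore removed.
All of (c)'s requirements are met (aggregate throughput is 1,080 units, less than the 1,390 units limit; a current Annual Declaration is held; a current Provisional Registration is held). But applying paragraph (n): (n) applies — the coverage ratio is 41%, meeting the 36% threshold. So (c) is unavailable.
Exception (d) requires that the structure's footprint is less than 150 sq ft; but the structure's footprint is 155 sq ft, not less than 150 sq ft, so (d) is unavailable.
No exception applies. The general rule governs.

Yes — Iris must obtain a building permit.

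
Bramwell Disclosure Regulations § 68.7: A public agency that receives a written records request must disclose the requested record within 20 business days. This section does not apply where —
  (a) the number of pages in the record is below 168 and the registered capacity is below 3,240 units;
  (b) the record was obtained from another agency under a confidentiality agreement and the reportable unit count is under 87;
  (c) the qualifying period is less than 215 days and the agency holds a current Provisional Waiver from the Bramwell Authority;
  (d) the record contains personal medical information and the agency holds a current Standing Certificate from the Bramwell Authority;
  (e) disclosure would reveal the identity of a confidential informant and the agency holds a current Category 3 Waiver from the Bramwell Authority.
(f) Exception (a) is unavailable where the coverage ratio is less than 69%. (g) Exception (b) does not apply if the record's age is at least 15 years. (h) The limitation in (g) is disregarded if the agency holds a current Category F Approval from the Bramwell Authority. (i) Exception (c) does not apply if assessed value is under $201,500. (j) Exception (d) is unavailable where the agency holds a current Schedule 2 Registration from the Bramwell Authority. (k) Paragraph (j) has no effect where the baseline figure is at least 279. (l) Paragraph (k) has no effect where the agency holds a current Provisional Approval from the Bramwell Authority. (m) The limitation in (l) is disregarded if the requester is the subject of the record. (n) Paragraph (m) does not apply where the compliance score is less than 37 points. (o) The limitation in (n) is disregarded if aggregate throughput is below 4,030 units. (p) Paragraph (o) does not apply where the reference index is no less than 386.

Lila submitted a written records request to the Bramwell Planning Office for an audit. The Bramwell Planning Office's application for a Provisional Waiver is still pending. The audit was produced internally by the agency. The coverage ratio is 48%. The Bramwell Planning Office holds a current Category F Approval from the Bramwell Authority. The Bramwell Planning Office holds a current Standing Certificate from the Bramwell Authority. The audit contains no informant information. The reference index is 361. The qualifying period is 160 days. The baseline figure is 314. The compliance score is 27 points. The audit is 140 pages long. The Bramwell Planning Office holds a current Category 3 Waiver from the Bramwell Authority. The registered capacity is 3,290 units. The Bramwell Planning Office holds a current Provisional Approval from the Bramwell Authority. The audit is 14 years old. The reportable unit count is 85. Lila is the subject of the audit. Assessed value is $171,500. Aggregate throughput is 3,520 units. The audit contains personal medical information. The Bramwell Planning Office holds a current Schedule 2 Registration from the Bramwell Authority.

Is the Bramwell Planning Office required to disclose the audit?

No — exception (d) applies; the Bramwell Planning Office is not required to disclose the audit.

Exception (a) does not apply: the registered capacity is 3,290 units, not below 3,240 units.
Exception (b) does not apply: the audit was produced internally.
Exception (c) does not apply: the Provisional Waiver is not current.
All of (d)'s requirements are met (the audit contains personal medical information; a current Standing Certificate is held). Considering the limiting provisions: (j) would limit (d) — a current Schedule 2 Registration is held — but (k) sets (j) aside: (k) applies — the baseline figure is 314, meeting the 279 threshold. (l) is triggered (a current Provisional Approval is held), but yields to (m): (m) applies — Lila is the subject of the audit. (n) would limit (m) — the compliance score is 27 points, less than the 37 points limit — but (o) sets (n) aside: (o) is triggered — aggregate throughput is 3,520 units, below the 4,030 units limit. (p) is not triggered (the reference index is 361, short of 386), so (o) stands. So (d) applies.
Exception (e) requires that disclosure would reveal the identity of a confidential informant; but the audit contains no informant information, so (e) is unavailable.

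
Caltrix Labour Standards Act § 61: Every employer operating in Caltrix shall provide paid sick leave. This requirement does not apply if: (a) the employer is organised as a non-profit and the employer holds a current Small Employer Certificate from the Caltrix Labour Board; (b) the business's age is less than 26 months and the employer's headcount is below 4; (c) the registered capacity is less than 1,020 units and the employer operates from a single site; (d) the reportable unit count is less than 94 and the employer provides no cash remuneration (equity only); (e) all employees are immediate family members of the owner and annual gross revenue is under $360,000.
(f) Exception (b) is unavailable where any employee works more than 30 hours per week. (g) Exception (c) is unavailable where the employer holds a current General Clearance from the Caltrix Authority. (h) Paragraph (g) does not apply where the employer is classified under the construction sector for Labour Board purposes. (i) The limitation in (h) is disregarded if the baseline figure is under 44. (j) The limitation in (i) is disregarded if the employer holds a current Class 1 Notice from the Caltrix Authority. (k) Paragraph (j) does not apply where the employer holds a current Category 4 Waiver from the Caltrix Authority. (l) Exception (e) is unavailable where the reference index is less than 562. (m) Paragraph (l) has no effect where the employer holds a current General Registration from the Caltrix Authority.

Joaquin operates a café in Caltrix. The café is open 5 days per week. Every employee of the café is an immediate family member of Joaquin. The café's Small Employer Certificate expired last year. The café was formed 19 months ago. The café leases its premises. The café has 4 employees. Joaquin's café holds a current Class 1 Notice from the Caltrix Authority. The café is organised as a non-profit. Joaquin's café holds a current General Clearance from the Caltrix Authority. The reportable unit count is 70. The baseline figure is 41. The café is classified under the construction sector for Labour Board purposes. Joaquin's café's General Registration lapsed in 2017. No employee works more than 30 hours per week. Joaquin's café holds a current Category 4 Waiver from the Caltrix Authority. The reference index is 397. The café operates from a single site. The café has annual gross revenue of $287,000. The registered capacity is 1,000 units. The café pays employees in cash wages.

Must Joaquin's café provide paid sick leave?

Yes — Joaquin's café must provide paid sick leave.

Exception (a) requires that the employer holds a current Small Employer Certificate from the Caltrix Labour Board; but the Small Employer Certificate has expired, so (a) is unavailable.
Exception (b) requires that the employer's headcount is below 4; but the employer's headcount is 4, not below 4, so (b) is unavailable.
Exception (c)'s conditions are all satisfied: the registered capacity is 1,000 units, less than the 1,020 units limit; the employer operates from a single site. However, paragraphs (g)–(k) must be considered: (g) operates against (c): a current General Clearance is held. (h) would limit (g) — the café is classified under the construction sector — but (i) sets (h) aside: (i) applies — the baseline figure is 41, under the 44 limit. (j) operates (a current Class 1 Notice is held), but is displaced by (k): (k) operates against (j): a current Category 4 Waiver is held. (c) is therefore removed.
Exception (d) does not apply: employees are paid cash wages.
All of (e)'s requirements are met (every employee is an immediate family member; annual gross revenue is $287,000, under the $360,000 limit). However, paragraphs (l)–(m) must be considered: (l) operates — the reference index is 397, less than the 562 limit. (m) is not engaged (there is no General Registration in force), so (l) stands. So (e) is unavailable.
None of the exceptions is available; § 61 applies in full.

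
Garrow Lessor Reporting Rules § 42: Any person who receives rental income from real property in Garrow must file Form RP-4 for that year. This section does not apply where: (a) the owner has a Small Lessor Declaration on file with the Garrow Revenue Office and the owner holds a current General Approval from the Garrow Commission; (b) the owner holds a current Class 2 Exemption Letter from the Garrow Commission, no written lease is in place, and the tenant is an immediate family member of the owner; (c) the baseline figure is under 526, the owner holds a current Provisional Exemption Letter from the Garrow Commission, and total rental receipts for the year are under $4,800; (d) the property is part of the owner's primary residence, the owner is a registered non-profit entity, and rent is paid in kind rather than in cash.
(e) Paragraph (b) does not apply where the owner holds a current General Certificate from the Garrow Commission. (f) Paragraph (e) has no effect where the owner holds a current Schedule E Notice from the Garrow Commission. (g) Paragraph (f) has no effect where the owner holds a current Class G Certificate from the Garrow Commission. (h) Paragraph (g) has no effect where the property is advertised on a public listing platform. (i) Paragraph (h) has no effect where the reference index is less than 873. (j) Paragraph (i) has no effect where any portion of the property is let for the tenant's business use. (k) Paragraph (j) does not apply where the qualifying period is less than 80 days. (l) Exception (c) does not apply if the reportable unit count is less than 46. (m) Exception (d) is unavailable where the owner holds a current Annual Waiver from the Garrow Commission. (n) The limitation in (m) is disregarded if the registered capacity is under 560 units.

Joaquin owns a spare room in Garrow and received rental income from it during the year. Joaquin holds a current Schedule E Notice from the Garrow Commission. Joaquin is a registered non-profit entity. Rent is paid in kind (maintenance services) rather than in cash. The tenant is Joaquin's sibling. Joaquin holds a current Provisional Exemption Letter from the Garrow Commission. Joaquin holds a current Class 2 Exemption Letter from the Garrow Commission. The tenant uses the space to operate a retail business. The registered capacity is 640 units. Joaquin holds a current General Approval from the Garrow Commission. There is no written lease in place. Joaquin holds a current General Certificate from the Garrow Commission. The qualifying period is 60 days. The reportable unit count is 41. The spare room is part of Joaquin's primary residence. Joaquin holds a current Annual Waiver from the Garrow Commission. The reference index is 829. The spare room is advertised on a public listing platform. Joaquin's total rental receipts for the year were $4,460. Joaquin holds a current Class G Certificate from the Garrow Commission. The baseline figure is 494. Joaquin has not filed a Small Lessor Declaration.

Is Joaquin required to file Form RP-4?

Yes — Joaquin must file Form RP-4.

Exception (a) fails — no Small Lessor Declaration is on file.
Exception (b): a current Class 2 Exemption Letter is held; there is no written lease; the tenant is an immediate family member — every condition holds. However, paragraphs (e)–(k) must be considered: (e) operates against (b): a current General Certificate is held. (f) operates (a current Schedule E Notice is held), but yields to (g): (g) operates against (f): a current Class G Certificate is held. (h) would limit (g) — the property is publicly advertised — but (i) sets (h) aside: (i) operates against (h): the reference index is 829, less than the 873 limit. (j) is engaged (the space is let for business use), but is set aside by (k): (k) applies — the qualifying period is 60 days, less than the 80 days limit. (b) is therefore removed.
All of (c)'s requirements are met (the baseline figure is 494, under the 526 limit; a current Provisional Exemption Letter is held; total rental receipts for the year are $4,460, under the $4,800 limit). Turning to paragraph (l): (l) operates against (c): the reportable unit count is 41, less than the 46 limit. (c) is therefore removed.
Exception (d)'s conditions are all satisfied: the spare room is part of the primary residence; Joaquin is a registered non-profit; rent is paid in kind. But applying paragraphs (m)–(n): (m) is engaged — a current Annual Waiver is held. (n) is inapplicable (the registered capacity is 640 units, not under 560 units), so (m) stands. So (d) is unavailable.
No exception displaces § 42.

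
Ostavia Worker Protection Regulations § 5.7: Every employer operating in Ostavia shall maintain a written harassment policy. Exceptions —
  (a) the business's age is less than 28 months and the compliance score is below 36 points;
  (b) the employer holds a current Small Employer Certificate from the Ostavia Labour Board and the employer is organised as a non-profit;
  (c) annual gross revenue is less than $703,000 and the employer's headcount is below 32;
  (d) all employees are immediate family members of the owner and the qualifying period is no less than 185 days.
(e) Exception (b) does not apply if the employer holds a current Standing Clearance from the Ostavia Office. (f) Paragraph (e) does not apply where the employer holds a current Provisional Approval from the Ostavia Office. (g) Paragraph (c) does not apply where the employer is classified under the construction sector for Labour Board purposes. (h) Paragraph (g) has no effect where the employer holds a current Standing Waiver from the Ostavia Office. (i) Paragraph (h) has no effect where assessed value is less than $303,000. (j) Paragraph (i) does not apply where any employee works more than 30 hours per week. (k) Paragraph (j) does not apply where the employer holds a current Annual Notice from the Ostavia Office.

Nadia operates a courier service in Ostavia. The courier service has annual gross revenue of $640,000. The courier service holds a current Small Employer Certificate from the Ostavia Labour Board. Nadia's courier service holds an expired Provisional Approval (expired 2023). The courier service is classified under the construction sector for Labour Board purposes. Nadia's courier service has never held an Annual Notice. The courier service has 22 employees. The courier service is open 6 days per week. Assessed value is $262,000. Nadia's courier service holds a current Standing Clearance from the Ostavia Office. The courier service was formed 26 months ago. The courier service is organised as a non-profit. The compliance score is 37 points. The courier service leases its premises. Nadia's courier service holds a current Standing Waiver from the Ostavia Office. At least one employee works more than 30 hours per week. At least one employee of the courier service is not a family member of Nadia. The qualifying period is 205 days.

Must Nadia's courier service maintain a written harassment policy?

No — exception (c) applies; Nadia's courier service is not required to maintain a written harassment policy.

Exception (a) fails — the compliance score is 37 points, not below 36 points.
Exception (b): a current Small Employer Certificate is held; the employer is a non-profit — every condition holds. However, paragraphs (e)–(f) must be considered: (e) operates — a current Standing Clearance is held. (f) is not engaged (the Provisional Approval is not current), so (e) stands. Exception (b) does not apply.
All of (c)'s requirements are met (annual gross revenue is $640,000, less than the $703,000 limit; the employer's headcount is 22, below the 32 limit). Considering the limiting provisions: (g) would limit (c) — the courier service is classified under the construction sector — but (h) sets (g) aside: (h) applies — a current Standing Waiver is held. (i) is triggered (assessed value is $262,000, less than the $303,000 limit), but is set aside by (j): (j) is triggered — at least one employee exceeds 30 hours/week. (k) is inapplicable (there is no Annual Notice in force), so (j) stands. (c) remains available.
Exception (d) does not apply: at least one employee is not a family member.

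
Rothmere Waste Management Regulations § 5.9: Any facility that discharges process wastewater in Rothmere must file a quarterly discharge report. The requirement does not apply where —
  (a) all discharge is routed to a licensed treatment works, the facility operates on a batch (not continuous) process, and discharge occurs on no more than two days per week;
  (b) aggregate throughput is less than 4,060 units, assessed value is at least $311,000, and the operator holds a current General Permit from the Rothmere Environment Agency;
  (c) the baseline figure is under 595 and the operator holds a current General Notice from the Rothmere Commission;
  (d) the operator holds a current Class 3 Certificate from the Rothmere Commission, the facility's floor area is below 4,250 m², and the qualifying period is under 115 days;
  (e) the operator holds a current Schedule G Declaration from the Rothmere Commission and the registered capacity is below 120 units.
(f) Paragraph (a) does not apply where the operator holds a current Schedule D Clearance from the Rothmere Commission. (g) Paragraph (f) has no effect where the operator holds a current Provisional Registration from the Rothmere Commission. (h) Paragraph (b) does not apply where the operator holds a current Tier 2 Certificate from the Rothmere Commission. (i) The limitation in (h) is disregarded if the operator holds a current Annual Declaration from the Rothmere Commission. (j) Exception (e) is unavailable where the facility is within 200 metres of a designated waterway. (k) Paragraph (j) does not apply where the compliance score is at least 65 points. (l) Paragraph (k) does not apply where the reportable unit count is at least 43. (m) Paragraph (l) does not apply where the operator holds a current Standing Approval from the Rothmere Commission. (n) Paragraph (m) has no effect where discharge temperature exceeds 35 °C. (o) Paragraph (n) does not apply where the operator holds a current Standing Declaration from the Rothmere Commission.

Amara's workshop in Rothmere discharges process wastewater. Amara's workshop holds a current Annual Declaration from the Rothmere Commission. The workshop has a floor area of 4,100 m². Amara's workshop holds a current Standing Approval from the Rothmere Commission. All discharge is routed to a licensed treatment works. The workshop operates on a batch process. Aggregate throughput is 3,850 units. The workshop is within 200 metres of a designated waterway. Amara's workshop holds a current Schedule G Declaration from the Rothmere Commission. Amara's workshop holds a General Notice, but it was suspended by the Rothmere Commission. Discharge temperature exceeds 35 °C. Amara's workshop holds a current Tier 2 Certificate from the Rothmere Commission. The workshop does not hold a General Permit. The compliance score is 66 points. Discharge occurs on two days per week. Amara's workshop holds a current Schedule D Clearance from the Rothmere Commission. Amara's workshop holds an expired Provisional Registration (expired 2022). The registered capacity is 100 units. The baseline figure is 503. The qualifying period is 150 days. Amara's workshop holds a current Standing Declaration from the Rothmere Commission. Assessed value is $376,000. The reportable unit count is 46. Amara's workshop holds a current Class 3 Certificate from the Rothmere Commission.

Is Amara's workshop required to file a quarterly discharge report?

No — exception (e) applies; Amara's workshop is not required to file a quarterly discharge report.

Exception (a) is satisfied on its face — discharge is routed to a licensed treatment works; the facility operates on a batch process; discharge occurs on no more than two days per week. But: (f) operates — a current Schedule D Clearance is held. (g) does not operate here (the Provisional Registration is not current), so (f) stands. So (a) is unavailable.
Exception (b) requires that the operator holds a current General Permit from the Rothmere Environment Agency; but no General Permit is held, so (b) is unavailable.
Exception (c) requires that the operator holds a current General Notice from the Rothmere Commission; but no current General Notice is held, so (c) is unavailable.
Exception (d) requires that the qualifying period is under 115 days; but the qualifying period is 150 days, not under 115 days, so (d) is unavailable.
Exception (e)'s conditions are all satisfied: a current Schedule G Declaration is held; the registered capacity is 100 units, below the 120 units limit. As to paragraphs (j)–(o): (j) would limit (e) — the workshop is within 200 m of a designated waterway — but (k) sets (j) aside: (k) operates — the compliance score is 66 points, meeting the 65 points threshold. (l) would limit (k) — the reportable unit count is 46, meeting the 43 threshold — but (m) sets (l) aside: (m) operates against (l): a current Standing Approval is held. (n) is engaged (discharge temperature exceeds 35 °C), but is set aside by (o): (o) operates against (n): a current Standing Declaration is held. So (e) applies.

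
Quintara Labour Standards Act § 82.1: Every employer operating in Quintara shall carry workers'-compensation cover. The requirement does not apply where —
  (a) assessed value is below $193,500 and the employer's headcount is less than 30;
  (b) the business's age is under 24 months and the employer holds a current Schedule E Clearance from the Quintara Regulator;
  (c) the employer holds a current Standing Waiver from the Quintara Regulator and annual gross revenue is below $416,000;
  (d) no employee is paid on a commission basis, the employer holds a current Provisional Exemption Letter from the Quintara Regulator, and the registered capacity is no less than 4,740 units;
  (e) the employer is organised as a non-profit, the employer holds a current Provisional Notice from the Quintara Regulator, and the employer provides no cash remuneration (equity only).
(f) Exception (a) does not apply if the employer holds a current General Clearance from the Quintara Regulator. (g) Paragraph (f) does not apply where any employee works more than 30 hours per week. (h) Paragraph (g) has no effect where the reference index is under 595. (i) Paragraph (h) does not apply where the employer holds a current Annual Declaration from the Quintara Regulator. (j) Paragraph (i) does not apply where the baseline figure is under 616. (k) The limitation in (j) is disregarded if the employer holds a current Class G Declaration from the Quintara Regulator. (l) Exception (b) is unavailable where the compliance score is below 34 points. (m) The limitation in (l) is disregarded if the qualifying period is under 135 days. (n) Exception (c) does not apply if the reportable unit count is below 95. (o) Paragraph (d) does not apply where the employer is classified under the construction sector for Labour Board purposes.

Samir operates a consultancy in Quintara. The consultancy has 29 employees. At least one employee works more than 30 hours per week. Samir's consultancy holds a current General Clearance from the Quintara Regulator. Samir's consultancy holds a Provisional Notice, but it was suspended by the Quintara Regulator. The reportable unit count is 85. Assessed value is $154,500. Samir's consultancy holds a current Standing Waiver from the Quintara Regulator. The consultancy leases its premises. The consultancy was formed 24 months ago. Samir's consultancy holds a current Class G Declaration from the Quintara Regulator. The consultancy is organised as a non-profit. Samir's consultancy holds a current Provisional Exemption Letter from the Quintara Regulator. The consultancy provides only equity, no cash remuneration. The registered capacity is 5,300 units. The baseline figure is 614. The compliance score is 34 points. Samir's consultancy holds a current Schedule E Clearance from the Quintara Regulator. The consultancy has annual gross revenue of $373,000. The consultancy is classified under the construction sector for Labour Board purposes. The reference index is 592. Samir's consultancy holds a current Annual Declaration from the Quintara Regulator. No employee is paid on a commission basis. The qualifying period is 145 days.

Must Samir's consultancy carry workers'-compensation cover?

Exception (a): assessed value is $154,500, below the $193,500 limit; the employer's headcount is 29, less than the 30 limit — every condition holds. Under paragraphs (f)–(k): (f) operates (a current General Clearance is held), but is overridden by (g): (g) operates against (f): at least one employee exceeds 30 hours/week. (h) would limit (g) — the reference index is 592, under the 595 limit — but (i) sets (h) aside: (i) operates — a current Annual Declaration is held. (j) applies (the baseline figure is 614, under the 616 limit), but is overridden by (k): (k) is engaged — a current Class G Declaration is held. So (a) applies.
Exception (b) does not apply: the business's age is 24 months, not under 24 months.
All of (c)'s requirements are met (a current Standing Waiver is held; annual gross revenue is $373,000, below the $416,000 limit). Turning to paragraph (n): (n) operates against (c): the reportable unit count is 85, below the 95 limit. So (c) is unavailable.
Exception (d)'s conditions are all satisfied: no employee is paid on commission; a current Provisional Exemption Letter is held; the registered capacity is 5,300 units, meeting the 4,740 units threshold. But applying paragraph (o): (o) operates against (d): the consultancy is classified under the construction sector. So (d) is unavailable.
Exception (e) requires that the employer holds a current Provisional Notice from the Quintara Regulator; but there is no Provisional Notice in force, so (e) is unavailable.

No — exception (a) applies; Samir's consultancy is not required to carry workers'-compensation cover.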